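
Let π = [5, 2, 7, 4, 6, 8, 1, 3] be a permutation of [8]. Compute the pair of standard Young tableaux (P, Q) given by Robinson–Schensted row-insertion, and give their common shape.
P = [1, 3, 6, 8] / [2, 4] / [5, 7];  Q = [1, 3, 5, 6] / [2, 4] / [7, 8];  common shape = (4, 2, 2)

Row-insert the values π_1, π_2, … into P one at a time, bumping the leftmost entry strictly greater than the inserted value down to the next row. The recording tableau Q records, in position (i, j), the step at which that cell was added to P.
  Insert 5 (step 1): P = [5];  Q = [1]
  Insert 2 (step 2): P = [2] / [5];  Q = [1] / [2]
  Insert 7 (step 3): P = [2, 7] / [5];  Q = [1, 3] / [2]
  Insert 4 (step 4): P = [2, 4] / [5, 7];  Q = [1, 3] / [2, 4]
  Insert 6 (step 5): P = [2, 4, 6] / [5, 7];  Q = [1, 3, 5] / [2, 4]
  Insert 8 (step 6): P = [2, 4, 6, 8] / [5, 7];  Q = [1, 3, 5, 6] / [2, 4]
  Insert 1 (step 7): P = [1, 4, 6, 8] / [2, 7] / [5];  Q = [1, 3, 5, 6] / [2, 4] / [7]
  Insert 3 (step 8): P = [1, 3, 6, 8] / [2, 4] / [5, 7];  Q = [1, 3, 5, 6] / [2, 4] / [7, 8]
Final shape: (4, 2, 2).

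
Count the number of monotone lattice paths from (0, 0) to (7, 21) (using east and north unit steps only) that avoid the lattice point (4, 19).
Number of paths = 1095490

Total paths from (0, 0) to (7, 21): C(28, 7) = 1184040. Paths through (4, 19): (paths (0, 0) → (4, 19)) × (paths (4, 19) → (7, 21)) = C(23, 4) · C(5, 3) = 8855 · 10 = 88550. Avoidance count = 1184040 − 88550 = 1095490.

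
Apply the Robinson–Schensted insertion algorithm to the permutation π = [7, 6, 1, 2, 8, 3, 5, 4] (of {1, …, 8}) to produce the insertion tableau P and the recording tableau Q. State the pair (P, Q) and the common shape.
P = [1, 2, 3, 4] / [5, 8] / [6] / [7];  Q = [1, 4, 5, 7] / [2, 6] / [3] / [8];  common shape = (4, 2, 1, 1)

Row-insert the values π_1, π_2, … into P one at a time, bumping the leftmost entry strictly greater than the inserted value down to the next row. The recording tableau Q records, in position (i, j), the step at which that cell was added to P.
  Insert 7 (step 1): P = [7];  Q = [1]
  Insert 6 (step 2): P = [6] / [7];  Q = [1] / [2]
  Insert 1 (step 3): P = [1] / [6] / [7];  Q = [1] / [2] / [3]
  Insert 2 (step 4): P = [1, 2] / [6] / [7];  Q = [1, 4] / [2] / [3]
  Insert 8 (step 5): P = [1, 2, 8] / [6] / [7];  Q = [1, 4, 5] / [2] / [3]
  Insert 3 (step 6): P = [1, 2, 3] / [6, 8] / [7];  Q = [1, 4, 5] / [2, 6] / [3]
  Insert 5 (step 7): P = [1, 2, 3, 5] / [6, 8] / [7];  Q = [1, 4, 5, 7] / [2, 6] / [3]
  Insert 4 (step 8): P = [1, 2, 3, 4] / [5, 8] / [6] / [7];  Q = [1, 4, 5, 7] / [2, 6] / [3] / [8]
Final shape: (4, 2, 1, 1).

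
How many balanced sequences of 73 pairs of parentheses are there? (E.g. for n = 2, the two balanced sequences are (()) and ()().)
C_73 = 79463489365077377841208237632349268884500

These balanced parentheses are counted by the Catalan number C_n = (1/(n + 1)) · C(2n, n). For n = 73: C_73 = (1/74) · C(146, 73) = 5880298213015725960249409584793845897453000/74 = 79463489365077377841208237632349268884500.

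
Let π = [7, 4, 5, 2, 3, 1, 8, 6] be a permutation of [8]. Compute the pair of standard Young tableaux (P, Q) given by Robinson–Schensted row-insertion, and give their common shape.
P = [1, 3, 6] / [2, 5, 8] / [4] / [7];  Q = [1, 3, 7] / [2, 5, 8] / [4] / [6];  common shape = (3, 3, 1, 1)

Row-insert the values π_1, π_2, … into P one at a time, bumping the leftmost entry strictly greater than the inserted value down to the next row. The recording tableau Q records, in position (i, j), the step at which that cell was added to P.
  Insert 7 (step 1): P = [7];  Q = [1]
  Insert 4 (step 2): P = [4] / [7];  Q = [1] / [2]
  Insert 5 (step 3): P = [4, 5] / [7];  Q = [1, 3] / [2]
  Insert 2 (step 4): P = [2, 5] / [4] / [7];  Q = [1, 3] / [2] / [4]
  Insert 3 (step 5): P = [2, 3] / [4, 5] / [7];  Q = [1, 3] / [2, 5] / [4]
  Insert 1 (step 6): P = [1, 3] / [2, 5] / [4] / [7];  Q = [1, 3] / [2, 5] / [4] / [6]
  Insert 8 (step 7): P = [1, 3, 8] / [2, 5] / [4] / [7];  Q = [1, 3, 7] / [2, 5] / [4] / [6]
  Insert 6 (step 8): P = [1, 3, 6] / [2, 5, 8] / [4] / [7];  Q = [1, 3, 7] / [2, 5, 8] / [4] / [6]
Final shape: (3, 3, 1, 1).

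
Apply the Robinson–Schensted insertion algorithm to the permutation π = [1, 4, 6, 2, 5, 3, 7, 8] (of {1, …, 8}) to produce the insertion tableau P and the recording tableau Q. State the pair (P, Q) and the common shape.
P = [1, 2, 3, 7, 8] / [4, 5] / [6];  Q = [1, 2, 3, 7, 8] / [4, 5] / [6];  common shape = (5, 2, 1)

Row-insert the values π_1, π_2, … into P one at a time, bumping the leftmost entry strictly greater than the inserted value down to the next row. The recording tableau Q records, in position (i, j), the step at which that cell was added to P.
  Insert 1 (step 1): P = [1];  Q = [1]
  Insert 4 (step 2): P = [1, 4];  Q = [1, 2]
  Insert 6 (step 3): P = [1, 4, 6];  Q = [1, 2, 3]
  Insert 2 (step 4): P = [1, 2, 6] / [4];  Q = [1, 2, 3] / [4]
  Insert 5 (step 5): P = [1, 2, 5] / [4, 6];  Q = [1, 2, 3] / [4, 5]
  Insert 3 (step 6): P = [1, 2, 3] / [4, 5] / [6];  Q = [1, 2, 3] / [4, 5] / [6]
  Insert 7 (step 7): P = [1, 2, 3, 7] / [4, 5] / [6];  Q = [1, 2, 3, 7] / [4, 5] / [6]
  Insert 8 (step 8): P = [1, 2, 3, 7, 8] / [4, 5] / [6];  Q = [1, 2, 3, 7, 8] / [4, 5] / [6]
Final shape: (5, 2, 1).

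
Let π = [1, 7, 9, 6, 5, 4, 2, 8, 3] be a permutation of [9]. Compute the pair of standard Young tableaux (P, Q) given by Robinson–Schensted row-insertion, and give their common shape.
P = [1, 2, 3] / [4, 8] / [5, 9] / [6] / [7];  Q = [1, 2, 3] / [4, 8] / [5, 9] / [6] / [7];  common shape = (3, 2, 2, 1, 1)

Row-insert the values π_1, π_2, … into P one at a time, bumping the leftmost entry strictly greater than the inserted value down to the next row. The recording tableau Q records, in position (i, j), the step at which that cell was added to P.
  Insert 1 (step 1): P = [1];  Q = [1]
  Insert 7 (step 2): P = [1, 7];  Q = [1, 2]
  Insert 9 (step 3): P = [1, 7, 9];  Q = [1, 2, 3]
  Insert 6 (step 4): P = [1, 6, 9] / [7];  Q = [1, 2, 3] / [4]
  Insert 5 (step 5): P = [1, 5, 9] / [6] / [7];  Q = [1, 2, 3] / [4] / [5]
  Insert 4 (step 6): P = [1, 4, 9] / [5] / [6] / [7];  Q = [1, 2, 3] / [4] / [5] / [6]
  Insert 2 (step 7): P = [1, 2, 9] / [4] / [5] / [6] / [7];  Q = [1, 2, 3] / [4] / [5] / [6] / [7]
  Insert 8 (step 8): P = [1, 2, 8] / [4, 9] / [5] / [6] / [7];  Q = [1, 2, 3] / [4, 8] / [5] / [6] / [7]
  Insert 3 (step 9): P = [1, 2, 3] / [4, 8] / [5, 9] / [6] / [7];  Q = [1, 2, 3] / [4, 8] / [5, 9] / [6] / [7]
Final shape: (3, 2, 2, 1, 1).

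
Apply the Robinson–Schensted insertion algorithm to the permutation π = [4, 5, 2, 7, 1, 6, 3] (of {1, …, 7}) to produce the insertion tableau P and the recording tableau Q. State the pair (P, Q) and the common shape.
P = [1, 3, 6] / [2, 5] / [4, 7];  Q = [1, 2, 4] / [3, 6] / [5, 7];  common shape = (3, 2, 2)

Row-insert the values π_1, π_2, … into P one at a time, bumping the leftmost entry strictly greater than the inserted value down to the next row. The recording tableau Q records, in position (i, j), the step at which that cell was added to P.
  Insert 4 (step 1): P = [4];  Q = [1]
  Insert 5 (step 2): P = [4, 5];  Q = [1, 2]
  Insert 2 (step 3): P = [2, 5] / [4];  Q = [1, 2] / [3]
  Insert 7 (step 4): P = [2, 5, 7] / [4];  Q = [1, 2, 4] / [3]
  Insert 1 (step 5): P = [1, 5, 7] / [2] / [4];  Q = [1, 2, 4] / [3] / [5]
  Insert 6 (step 6): P = [1, 5, 6] / [2, 7] / [4];  Q = [1, 2, 4] / [3, 6] / [5]
  Insert 3 (step 7): P = [1, 3, 6] / [2, 5] / [4, 7];  Q = [1, 2, 4] / [3, 6] / [5, 7]
Final shape: (3, 2, 2).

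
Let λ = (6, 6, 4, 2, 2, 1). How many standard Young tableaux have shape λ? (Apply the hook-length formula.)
# SYT of shape (6, 6, 4, 2, 2, 1) = 533306592

Hook-length formula: f^λ = n! / Π hook(c), product over all cells c of the Young diagram. For λ = (6, 6, 4, 2, 2, 1), n = 21 boxes. Hook lengths by row (left-to-right, top-to-bottom): [11, 9, 6, 5, 3, 2]; [10, 8, 5, 4, 2, 1]; [7, 5, 2, 1]; [4, 2]; [3, 1]; [1]. Product of hooks = 95800320000. So f^λ = 21! / 95800320000 = 51090942171709440000 / 95800320000 = 533306592.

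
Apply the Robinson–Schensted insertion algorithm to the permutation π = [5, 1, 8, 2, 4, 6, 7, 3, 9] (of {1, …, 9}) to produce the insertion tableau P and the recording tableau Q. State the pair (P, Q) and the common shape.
P = [1, 2, 3, 6, 7, 9] / [4, 8] / [5];  Q = [1, 3, 5, 6, 7, 9] / [2, 4] / [8];  common shape = (6, 2, 1)

Row-insert the values π_1, π_2, … into P one at a time, bumping the leftmost entry strictly greater than the inserted value down to the next row. The recording tableau Q records, in position (i, j), the step at which that cell was added to P.
  Insert 5 (step 1): P = [5];  Q = [1]
  Insert 1 (step 2): P = [1] / [5];  Q = [1] / [2]
  Insert 8 (step 3): P = [1, 8] / [5];  Q = [1, 3] / [2]
  Insert 2 (step 4): P = [1, 2] / [5, 8];  Q = [1, 3] / [2, 4]
  Insert 4 (step 5): P = [1, 2, 4] / [5, 8];  Q = [1, 3, 5] / [2, 4]
  Insert 6 (step 6): P = [1, 2, 4, 6] / [5, 8];  Q = [1, 3, 5, 6] / [2, 4]
  Insert 7 (step 7): P = [1, 2, 4, 6, 7] / [5, 8];  Q = [1, 3, 5, 6, 7] / [2, 4]
  Insert 3 (step 8): P = [1, 2, 3, 6, 7] / [4, 8] / [5];  Q = [1, 3, 5, 6, 7] / [2, 4] / [8]
  Insert 9 (step 9): P = [1, 2, 3, 6, 7, 9] / [4, 8] / [5];  Q = [1, 3, 5, 6, 7, 9] / [2, 4] / [8]
Final shape: (6, 2, 1).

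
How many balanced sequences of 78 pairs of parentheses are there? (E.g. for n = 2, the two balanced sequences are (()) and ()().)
C_78 = 73745243611532458459690151854647329239335600

These balanced parentheses are counted by the Catalan number C_n = (1/(n + 1)) · C(2n, n). For n = 78: C_78 = (1/79) · C(156, 78) = 5825874245311064218315521996517139009907512400/79 = 73745243611532458459690151854647329239335600.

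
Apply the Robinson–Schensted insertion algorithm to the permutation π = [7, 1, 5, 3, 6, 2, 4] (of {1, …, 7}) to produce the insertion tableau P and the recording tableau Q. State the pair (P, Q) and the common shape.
P = [1, 2, 4] / [3, 6] / [5] / [7];  Q = [1, 3, 5] / [2, 7] / [4] / [6];  common shape = (3, 2, 1, 1)

Row-insert the values π_1, π_2, … into P one at a time, bumping the leftmost entry strictly greater than the inserted value down to the next row. The recording tableau Q records, in position (i, j), the step at which that cell was added to P.
  Insert 7 (step 1): P = [7];  Q = [1]
  Insert 1 (step 2): P = [1] / [7];  Q = [1] / [2]
  Insert 5 (step 3): P = [1, 5] / [7];  Q = [1, 3] / [2]
  Insert 3 (step 4): P = [1, 3] / [5] / [7];  Q = [1, 3] / [2] / [4]
  Insert 6 (step 5): P = [1, 3, 6] / [5] / [7];  Q = [1, 3, 5] / [2] / [4]
  Insert 2 (step 6): P = [1, 2, 6] / [3] / [5] / [7];  Q = [1, 3, 5] / [2] / [4] / [6]
  Insert 4 (step 7): P = [1, 2, 4] / [3, 6] / [5] / [7];  Q = [1, 3, 5] / [2, 7] / [4] / [6]
Final shape: (3, 2, 1, 1).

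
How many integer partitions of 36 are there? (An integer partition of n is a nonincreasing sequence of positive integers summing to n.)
p(36) = 17977

Compute p(n) via the recurrence p(n, m) = p(n, m−1) + p(n−m, m), where p(n, m) counts partitions of n with all parts ≤ m and p(n) = p(n, n). The base cases are p(0, m) = 1 and p(n, 0) = 0 for n > 0. Filling the table yields p(36) = 17977. (Euler's pentagonal recurrence is an alternative.)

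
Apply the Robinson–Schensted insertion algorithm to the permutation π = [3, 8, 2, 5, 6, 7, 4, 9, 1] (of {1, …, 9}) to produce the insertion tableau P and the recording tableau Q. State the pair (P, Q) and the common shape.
P = [1, 4, 6, 7, 9] / [2, 5] / [3] / [8];  Q = [1, 2, 5, 6, 8] / [3, 4] / [7] / [9];  common shape = (5, 2, 1, 1)

Row-insert the values π_1, π_2, … into P one at a time, bumping the leftmost entry strictly greater than the inserted value down to the next row. The recording tableau Q records, in position (i, j), the step at which that cell was added to P.
  Insert 3 (step 1): P = [3];  Q = [1]
  Insert 8 (step 2): P = [3, 8];  Q = [1, 2]
  Insert 2 (step 3): P = [2, 8] / [3];  Q = [1, 2] / [3]
  Insert 5 (step 4): P = [2, 5] / [3, 8];  Q = [1, 2] / [3, 4]
  Insert 6 (step 5): P = [2, 5, 6] / [3, 8];  Q = [1, 2, 5] / [3, 4]
  Insert 7 (step 6): P = [2, 5, 6, 7] / [3, 8];  Q = [1, 2, 5, 6] / [3, 4]
  Insert 4 (step 7): P = [2, 4, 6, 7] / [3, 5] / [8];  Q = [1, 2, 5, 6] / [3, 4] / [7]
  Insert 9 (step 8): P = [2, 4, 6, 7, 9] / [3, 5] / [8];  Q = [1, 2, 5, 6, 8] / [3, 4] / [7]
  Insert 1 (step 9): P = [1, 4, 6, 7, 9] / [2, 5] / [3] / [8];  Q = [1, 2, 5, 6, 8] / [3, 4] / [7] / [9]
Final shape: (5, 2, 1, 1).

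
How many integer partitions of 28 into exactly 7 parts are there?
p(28, 7 parts) = 436

Partitions of n into exactly k parts are in bijection with partitions of n − k into at most k parts (subtract 1 from each part). So p(28, exactly 7) = p(21, parts ≤ 7). Computing via the recurrence p(m, j) = p(m, j−1) + p(m−j, j) gives 436.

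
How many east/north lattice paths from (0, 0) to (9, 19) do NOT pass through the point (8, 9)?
Number of paths = 6639490

Total paths from (0, 0) to (9, 19): C(28, 9) = 6906900. Paths through (8, 9): (paths (0, 0) → (8, 9)) × (paths (8, 9) → (9, 19)) = C(17, 8) · C(11, 1) = 24310 · 11 = 267410. Avoidance count = 6906900 − 267410 = 6639490.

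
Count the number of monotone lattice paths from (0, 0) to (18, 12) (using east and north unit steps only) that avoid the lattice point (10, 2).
Number of paths = 83605197

Total paths from (0, 0) to (18, 12): C(30, 18) = 86493225. Paths through (10, 2): (paths (0, 0) → (10, 2)) × (paths (10, 2) → (18, 12)) = C(12, 10) · C(18, 8) = 66 · 43758 = 2888028. Avoidance count = 86493225 − 2888028 = 83605197.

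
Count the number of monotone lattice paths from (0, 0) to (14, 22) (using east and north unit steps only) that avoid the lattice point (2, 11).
Number of paths = 3690835116

Total paths from (0, 0) to (14, 22): C(36, 14) = 3796297200. Paths through (2, 11): (paths (0, 0) → (2, 11)) × (paths (2, 11) → (14, 22)) = C(13, 2) · C(23, 12) = 78 · 1352078 = 105462084. Avoidance count = 3796297200 − 105462084 = 3690835116.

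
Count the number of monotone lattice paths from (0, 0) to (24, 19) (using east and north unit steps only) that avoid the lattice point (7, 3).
Number of paths = 660456058650

Total paths from (0, 0) to (24, 19): C(43, 24) = 800472431850. Paths through (7, 3): (paths (0, 0) → (7, 3)) × (paths (7, 3) → (24, 19)) = C(10, 7) · C(33, 17) = 120 · 1166803110 = 140016373200. Avoidance count = 800472431850 − 140016373200 = 660456058650.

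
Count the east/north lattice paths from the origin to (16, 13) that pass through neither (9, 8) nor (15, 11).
Number of paths = 31558035

Inclusion–exclusion. Total paths: C(29, 16) = 67863915. Through P₁: C(17, 9)·C(12, 7) = 19253520. Through P₂: C(26, 15)·C(3, 1) = 23178480. Since P₁ is strictly southwest of P₂, a monotone path through both must visit P₁ then P₂; paths through both = C(17, 9)·C(9, 6)·C(3, 1) = 6126120. Avoid both = 67863915 − 19253520 − 23178480 + 6126120 = 31558035.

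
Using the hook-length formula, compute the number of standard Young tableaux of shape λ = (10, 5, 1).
# SYT of shape (10, 5, 1) = 20020

Hook-length formula: f^λ = n! / Π hook(c), product over all cells c of the Young diagram. For λ = (10, 5, 1), n = 16 boxes. Hook lengths by row (left-to-right, top-to-bottom): [12, 10, 9, 8, 7, 5, 4, 3, 2, 1]; [6, 4, 3, 2, 1]; [1]. Product of hooks = 1045094400. So f^λ = 16! / 1045094400 = 20922789888000 / 1045094400 = 20020.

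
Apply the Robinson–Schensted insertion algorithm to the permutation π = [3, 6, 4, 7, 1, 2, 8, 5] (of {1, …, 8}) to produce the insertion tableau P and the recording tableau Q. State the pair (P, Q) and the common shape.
P = [1, 2, 5, 8] / [3, 4, 7] / [6];  Q = [1, 2, 4, 7] / [3, 6, 8] / [5];  common shape = (4, 3, 1)

Row-insert the values π_1, π_2, … into P one at a time, bumping the leftmost entry strictly greater than the inserted value down to the next row. The recording tableau Q records, in position (i, j), the step at which that cell was added to P.
  Insert 3 (step 1): P = [3];  Q = [1]
  Insert 6 (step 2): P = [3, 6];  Q = [1, 2]
  Insert 4 (step 3): P = [3, 4] / [6];  Q = [1, 2] / [3]
  Insert 7 (step 4): P = [3, 4, 7] / [6];  Q = [1, 2, 4] / [3]
  Insert 1 (step 5): P = [1, 4, 7] / [3] / [6];  Q = [1, 2, 4] / [3] / [5]
  Insert 2 (step 6): P = [1, 2, 7] / [3, 4] / [6];  Q = [1, 2, 4] / [3, 6] / [5]
  Insert 8 (step 7): P = [1, 2, 7, 8] / [3, 4] / [6];  Q = [1, 2, 4, 7] / [3, 6] / [5]
  Insert 5 (step 8): P = [1, 2, 5, 8] / [3, 4, 7] / [6];  Q = [1, 2, 4, 7] / [3, 6, 8] / [5]
Final shape: (4, 3, 1).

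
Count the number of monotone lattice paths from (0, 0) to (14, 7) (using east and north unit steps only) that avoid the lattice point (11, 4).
Number of paths = 88980

Total paths from (0, 0) to (14, 7): C(21, 14) = 116280. Paths through (11, 4): (paths (0, 0) → (11, 4)) × (paths (11, 4) → (14, 7)) = C(15, 11) · C(6, 3) = 1365 · 20 = 27300. Avoidance count = 116280 − 27300 = 88980.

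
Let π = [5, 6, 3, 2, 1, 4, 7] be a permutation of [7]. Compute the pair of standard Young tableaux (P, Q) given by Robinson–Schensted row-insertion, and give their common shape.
P = [1, 4, 7] / [2, 6] / [3] / [5];  Q = [1, 2, 7] / [3, 6] / [4] / [5];  common shape = (3, 2, 1, 1)

Row-insert the values π_1, π_2, … into P one at a time, bumping the leftmost entry strictly greater than the inserted value down to the next row. The recording tableau Q records, in position (i, j), the step at which that cell was added to P.
  Insert 5 (step 1): P = [5];  Q = [1]
  Insert 6 (step 2): P = [5, 6];  Q = [1, 2]
  Insert 3 (step 3): P = [3, 6] / [5];  Q = [1, 2] / [3]
  Insert 2 (step 4): P = [2, 6] / [3] / [5];  Q = [1, 2] / [3] / [4]
  Insert 1 (step 5): P = [1, 6] / [2] / [3] / [5];  Q = [1, 2] / [3] / [4] / [5]
  Insert 4 (step 6): P = [1, 4] / [2, 6] / [3] / [5];  Q = [1, 2] / [3, 6] / [4] / [5]
  Insert 7 (step 7): P = [1, 4, 7] / [2, 6] / [3] / [5];  Q = [1, 2, 7] / [3, 6] / [4] / [5]
Final shape: (3, 2, 1, 1).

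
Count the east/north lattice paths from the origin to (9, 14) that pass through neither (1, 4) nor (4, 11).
Number of paths = 555560

Inclusion–exclusion. Total paths: C(23, 9) = 817190. Through P₁: C(5, 1)·C(18, 8) = 218790. Through P₂: C(15, 4)·C(8, 5) = 76440. Since P₁ is strictly southwest of P₂, a monotone path through both must visit P₁ then P₂; paths through both = C(5, 1)·C(10, 3)·C(8, 5) = 33600. Avoid both = 817190 − 218790 − 76440 + 33600 = 555560.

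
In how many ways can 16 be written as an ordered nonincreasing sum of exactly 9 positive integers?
p(16, 9 parts) = 15

Partitions of n into exactly k parts ↔ partitions of n − k into at most k parts (subtract 1 from each part). For n = 16, k = 9, the partitions are: 8+1+1+1+1+1+1+1+1, 7+2+1+1+1+1+1+1+1, 6+3+1+1+1+1+1+1+1, 6+2+2+1+1+1+1+1+1, 5+4+1+1+1+1+1+1+1, 5+3+2+1+1+1+1+1+1, 5+2+2+2+1+1+1+1+1, 4+4+2+1+1+1+1+1+1, 4+3+3+1+1+1+1+1+1, 4+3+2+2+1+1+1+1+1, 4+2+2+2+2+1+1+1+1, 3+3+3+2+1+1+1+1+1, 3+3+2+2+2+1+1+1+1, 3+2+2+2+2+2+1+1+1, 2+2+2+2+2+2+2+1+1. Count = 15.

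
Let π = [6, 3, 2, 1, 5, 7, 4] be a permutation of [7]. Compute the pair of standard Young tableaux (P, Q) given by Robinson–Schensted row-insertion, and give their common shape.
P = [1, 4, 7] / [2, 5] / [3] / [6];  Q = [1, 5, 6] / [2, 7] / [3] / [4];  common shape = (3, 2, 1, 1)

Row-insert the values π_1, π_2, … into P one at a time, bumping the leftmost entry strictly greater than the inserted value down to the next row. The recording tableau Q records, in position (i, j), the step at which that cell was added to P.
  Insert 6 (step 1): P = [6];  Q = [1]
  Insert 3 (step 2): P = [3] / [6];  Q = [1] / [2]
  Insert 2 (step 3): P = [2] / [3] / [6];  Q = [1] / [2] / [3]
  Insert 1 (step 4): P = [1] / [2] / [3] / [6];  Q = [1] / [2] / [3] / [4]
  Insert 5 (step 5): P = [1, 5] / [2] / [3] / [6];  Q = [1, 5] / [2] / [3] / [4]
  Insert 7 (step 6): P = [1, 5, 7] / [2] / [3] / [6];  Q = [1, 5, 6] / [2] / [3] / [4]
  Insert 4 (step 7): P = [1, 4, 7] / [2, 5] / [3] / [6];  Q = [1, 5, 6] / [2, 7] / [3] / [4]
Final shape: (3, 2, 1, 1).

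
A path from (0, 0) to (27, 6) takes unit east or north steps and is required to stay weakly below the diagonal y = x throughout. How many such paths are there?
Number of paths = 870232

By the reflection principle (André's argument), the number of monotone paths to (27, 6) with n ≤ m that never go above y = x is C(33, 27) − C(33, 28) = 1107568 − 237336 = 870232.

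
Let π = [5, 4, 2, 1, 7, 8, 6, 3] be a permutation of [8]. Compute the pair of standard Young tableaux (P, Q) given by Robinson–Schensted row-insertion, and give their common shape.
P = [1, 3, 8] / [2, 6] / [4, 7] / [5];  Q = [1, 5, 6] / [2, 7] / [3, 8] / [4];  common shape = (3, 2, 2, 1)

Row-insert the values π_1, π_2, … into P one at a time, bumping the leftmost entry strictly greater than the inserted value down to the next row. The recording tableau Q records, in position (i, j), the step at which that cell was added to P.
  Insert 5 (step 1): P = [5];  Q = [1]
  Insert 4 (step 2): P = [4] / [5];  Q = [1] / [2]
  Insert 2 (step 3): P = [2] / [4] / [5];  Q = [1] / [2] / [3]
  Insert 1 (step 4): P = [1] / [2] / [4] / [5];  Q = [1] / [2] / [3] / [4]
  Insert 7 (step 5): P = [1, 7] / [2] / [4] / [5];  Q = [1, 5] / [2] / [3] / [4]
  Insert 8 (step 6): P = [1, 7, 8] / [2] / [4] / [5];  Q = [1, 5, 6] / [2] / [3] / [4]
  Insert 6 (step 7): P = [1, 6, 8] / [2, 7] / [4] / [5];  Q = [1, 5, 6] / [2, 7] / [3] / [4]
  Insert 3 (step 8): P = [1, 3, 8] / [2, 6] / [4, 7] / [5];  Q = [1, 5, 6] / [2, 7] / [3, 8] / [4]
Final shape: (3, 2, 2, 1).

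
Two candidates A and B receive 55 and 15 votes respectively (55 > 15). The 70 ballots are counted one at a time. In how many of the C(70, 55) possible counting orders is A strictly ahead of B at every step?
Strict-lead orderings = 412274681406208

Total orderings of the 70 votes with 55 for A: C(70, 55) = 721480692460864. By the Bertrand ballot formula (Cycle Lemma / reflection principle), the number of orderings in which A is strictly ahead of B throughout is (p − q)/(p + q) · C(p + q, p) = (55 − 15)/(55 + 15) · 721480692460864 = 412274681406208.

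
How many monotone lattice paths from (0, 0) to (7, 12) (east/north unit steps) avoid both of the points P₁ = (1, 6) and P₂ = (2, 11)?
Number of paths = 43704

Inclusion–exclusion. Total paths: C(19, 7) = 50388. Through P₁: C(7, 1)·C(12, 6) = 6468. Through P₂: C(13, 2)·C(6, 5) = 468. Since P₁ is strictly southwest of P₂, a monotone path through both must visit P₁ then P₂; paths through both = C(7, 1)·C(6, 1)·C(6, 5) = 252. Avoid both = 50388 − 6468 − 468 + 252 = 43704.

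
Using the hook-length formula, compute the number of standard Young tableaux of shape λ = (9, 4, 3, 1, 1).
# SYT of shape (9, 4, 3, 1, 1) = 3877632

Hook-length formula: f^λ = n! / Π hook(c), product over all cells c of the Young diagram. For λ = (9, 4, 3, 1, 1), n = 18 boxes. Hook lengths by row (left-to-right, top-to-bottom): [13, 10, 9, 7, 5, 4, 3, 2, 1]; [7, 4, 3, 1]; [5, 2, 1]; [2]; [1]. Product of hooks = 1651104000. So f^λ = 18! / 1651104000 = 6402373705728000 / 1651104000 = 3877632.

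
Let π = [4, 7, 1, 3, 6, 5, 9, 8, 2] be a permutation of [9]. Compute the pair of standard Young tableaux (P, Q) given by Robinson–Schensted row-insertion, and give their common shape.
P = [1, 2, 5, 8] / [3, 6, 9] / [4] / [7];  Q = [1, 2, 5, 7] / [3, 4, 8] / [6] / [9];  common shape = (4, 3, 1, 1)

Row-insert the values π_1, π_2, … into P one at a time, bumping the leftmost entry strictly greater than the inserted value down to the next row. The recording tableau Q records, in position (i, j), the step at which that cell was added to P.
  Insert 4 (step 1): P = [4];  Q = [1]
  Insert 7 (step 2): P = [4, 7];  Q = [1, 2]
  Insert 1 (step 3): P = [1, 7] / [4];  Q = [1, 2] / [3]
  Insert 3 (step 4): P = [1, 3] / [4, 7];  Q = [1, 2] / [3, 4]
  Insert 6 (step 5): P = [1, 3, 6] / [4, 7];  Q = [1, 2, 5] / [3, 4]
  Insert 5 (step 6): P = [1, 3, 5] / [4, 6] / [7];  Q = [1, 2, 5] / [3, 4] / [6]
  Insert 9 (step 7): P = [1, 3, 5, 9] / [4, 6] / [7];  Q = [1, 2, 5, 7] / [3, 4] / [6]
  Insert 8 (step 8): P = [1, 3, 5, 8] / [4, 6, 9] / [7];  Q = [1, 2, 5, 7] / [3, 4, 8] / [6]
  Insert 2 (step 9): P = [1, 2, 5, 8] / [3, 6, 9] / [4] / [7];  Q = [1, 2, 5, 7] / [3, 4, 8] / [6] / [9]
Final shape: (4, 3, 1, 1).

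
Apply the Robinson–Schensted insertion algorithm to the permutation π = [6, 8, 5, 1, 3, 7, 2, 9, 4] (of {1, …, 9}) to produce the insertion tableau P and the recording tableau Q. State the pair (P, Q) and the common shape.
P = [1, 2, 4, 9] / [3, 7] / [5, 8] / [6];  Q = [1, 2, 6, 8] / [3, 5] / [4, 9] / [7];  common shape = (4, 2, 2, 1)

Row-insert the values π_1, π_2, … into P one at a time, bumping the leftmost entry strictly greater than the inserted value down to the next row. The recording tableau Q records, in position (i, j), the step at which that cell was added to P.
  Insert 6 (step 1): P = [6];  Q = [1]
  Insert 8 (step 2): P = [6, 8];  Q = [1, 2]
  Insert 5 (step 3): P = [5, 8] / [6];  Q = [1, 2] / [3]
  Insert 1 (step 4): P = [1, 8] / [5] / [6];  Q = [1, 2] / [3] / [4]
  Insert 3 (step 5): P = [1, 3] / [5, 8] / [6];  Q = [1, 2] / [3, 5] / [4]
  Insert 7 (step 6): P = [1, 3, 7] / [5, 8] / [6];  Q = [1, 2, 6] / [3, 5] / [4]
  Insert 2 (step 7): P = [1, 2, 7] / [3, 8] / [5] / [6];  Q = [1, 2, 6] / [3, 5] / [4] / [7]
  Insert 9 (step 8): P = [1, 2, 7, 9] / [3, 8] / [5] / [6];  Q = [1, 2, 6, 8] / [3, 5] / [4] / [7]
  Insert 4 (step 9): P = [1, 2, 4, 9] / [3, 7] / [5, 8] / [6];  Q = [1, 2, 6, 8] / [3, 5] / [4, 9] / [7]
Final shape: (4, 2, 2, 1).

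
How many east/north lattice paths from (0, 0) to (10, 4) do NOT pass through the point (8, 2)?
Number of paths = 731

Total paths from (0, 0) to (10, 4): C(14, 10) = 1001. Paths through (8, 2): (paths (0, 0) → (8, 2)) × (paths (8, 2) → (10, 4)) = C(10, 8) · C(4, 2) = 45 · 6 = 270. Avoidance count = 1001 − 270 = 731.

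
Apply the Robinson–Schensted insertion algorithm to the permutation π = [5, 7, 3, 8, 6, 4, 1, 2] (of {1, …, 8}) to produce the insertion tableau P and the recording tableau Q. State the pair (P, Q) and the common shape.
P = [1, 2, 8] / [3, 4] / [5, 6] / [7];  Q = [1, 2, 4] / [3, 5] / [6, 8] / [7];  common shape = (3, 2, 2, 1)

Row-insert the values π_1, π_2, … into P one at a time, bumping the leftmost entry strictly greater than the inserted value down to the next row. The recording tableau Q records, in position (i, j), the step at which that cell was added to P.
  Insert 5 (step 1): P = [5];  Q = [1]
  Insert 7 (step 2): P = [5, 7];  Q = [1, 2]
  Insert 3 (step 3): P = [3, 7] / [5];  Q = [1, 2] / [3]
  Insert 8 (step 4): P = [3, 7, 8] / [5];  Q = [1, 2, 4] / [3]
  Insert 6 (step 5): P = [3, 6, 8] / [5, 7];  Q = [1, 2, 4] / [3, 5]
  Insert 4 (step 6): P = [3, 4, 8] / [5, 6] / [7];  Q = [1, 2, 4] / [3, 5] / [6]
  Insert 1 (step 7): P = [1, 4, 8] / [3, 6] / [5] / [7];  Q = [1, 2, 4] / [3, 5] / [6] / [7]
  Insert 2 (step 8): P = [1, 2, 8] / [3, 4] / [5, 6] / [7];  Q = [1, 2, 4] / [3, 5] / [6, 8] / [7]
Final shape: (3, 2, 2, 1).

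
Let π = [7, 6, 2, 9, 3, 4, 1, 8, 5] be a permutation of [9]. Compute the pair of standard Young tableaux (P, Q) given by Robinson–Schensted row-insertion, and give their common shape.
P = [1, 3, 4, 5] / [2, 8] / [6, 9] / [7];  Q = [1, 4, 6, 8] / [2, 5] / [3, 9] / [7];  common shape = (4, 2, 2, 1)

Row-insert the values π_1, π_2, … into P one at a time, bumping the leftmost entry strictly greater than the inserted value down to the next row. The recording tableau Q records, in position (i, j), the step at which that cell was added to P.
  Insert 7 (step 1): P = [7];  Q = [1]
  Insert 6 (step 2): P = [6] / [7];  Q = [1] / [2]
  Insert 2 (step 3): P = [2] / [6] / [7];  Q = [1] / [2] / [3]
  Insert 9 (step 4): P = [2, 9] / [6] / [7];  Q = [1, 4] / [2] / [3]
  Insert 3 (step 5): P = [2, 3] / [6, 9] / [7];  Q = [1, 4] / [2, 5] / [3]
  Insert 4 (step 6): P = [2, 3, 4] / [6, 9] / [7];  Q = [1, 4, 6] / [2, 5] / [3]
  Insert 1 (step 7): P = [1, 3, 4] / [2, 9] / [6] / [7];  Q = [1, 4, 6] / [2, 5] / [3] / [7]
  Insert 8 (step 8): P = [1, 3, 4, 8] / [2, 9] / [6] / [7];  Q = [1, 4, 6, 8] / [2, 5] / [3] / [7]
  Insert 5 (step 9): P = [1, 3, 4, 5] / [2, 8] / [6, 9] / [7];  Q = [1, 4, 6, 8] / [2, 5] / [3, 9] / [7]
Final shape: (4, 2, 2, 1).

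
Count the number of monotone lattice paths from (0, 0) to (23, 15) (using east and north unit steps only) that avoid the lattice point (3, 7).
Number of paths = 15098313960

Total paths from (0, 0) to (23, 15): C(38, 23) = 15471286560. Paths through (3, 7): (paths (0, 0) → (3, 7)) × (paths (3, 7) → (23, 15)) = C(10, 3) · C(28, 20) = 120 · 3108105 = 372972600. Avoidance count = 15471286560 − 372972600 = 15098313960.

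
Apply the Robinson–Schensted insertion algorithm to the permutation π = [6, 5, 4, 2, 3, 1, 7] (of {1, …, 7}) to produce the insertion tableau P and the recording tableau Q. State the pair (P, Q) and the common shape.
P = [1, 3, 7] / [2] / [4] / [5] / [6];  Q = [1, 5, 7] / [2] / [3] / [4] / [6];  common shape = (3, 1, 1, 1, 1)

Row-insert the values π_1, π_2, … into P one at a time, bumping the leftmost entry strictly greater than the inserted value down to the next row. The recording tableau Q records, in position (i, j), the step at which that cell was added to P.
  Insert 6 (step 1): P = [6];  Q = [1]
  Insert 5 (step 2): P = [5] / [6];  Q = [1] / [2]
  Insert 4 (step 3): P = [4] / [5] / [6];  Q = [1] / [2] / [3]
  Insert 2 (step 4): P = [2] / [4] / [5] / [6];  Q = [1] / [2] / [3] / [4]
  Insert 3 (step 5): P = [2, 3] / [4] / [5] / [6];  Q = [1, 5] / [2] / [3] / [4]
  Insert 1 (step 6): P = [1, 3] / [2] / [4] / [5] / [6];  Q = [1, 5] / [2] / [3] / [4] / [6]
  Insert 7 (step 7): P = [1, 3, 7] / [2] / [4] / [5] / [6];  Q = [1, 5, 7] / [2] / [3] / [4] / [6]
Final shape: (3, 1, 1, 1, 1).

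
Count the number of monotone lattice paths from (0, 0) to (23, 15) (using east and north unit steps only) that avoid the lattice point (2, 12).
Number of paths = 15471102376

Total paths from (0, 0) to (23, 15): C(38, 23) = 15471286560. Paths through (2, 12): (paths (0, 0) → (2, 12)) × (paths (2, 12) → (23, 15)) = C(14, 2) · C(24, 21) = 91 · 2024 = 184184. Avoidance count = 15471286560 − 184184 = 15471102376.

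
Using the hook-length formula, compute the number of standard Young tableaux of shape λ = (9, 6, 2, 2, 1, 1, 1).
# SYT of shape (9, 6, 2, 2, 1, 1, 1) = 1015822080

Hook-length formula: f^λ = n! / Π hook(c), product over all cells c of the Young diagram. For λ = (9, 6, 2, 2, 1, 1, 1), n = 22 boxes. Hook lengths by row (left-to-right, top-to-bottom): [15, 11, 8, 7, 6, 5, 3, 2, 1]; [11, 7, 4, 3, 2, 1]; [6, 2]; [5, 1]; [3]; [2]; [1]. Product of hooks = 1106493696000. So f^λ = 22! / 1106493696000 = 1124000727777607680000 / 1106493696000 = 1015822080.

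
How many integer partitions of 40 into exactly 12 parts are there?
p(40, 12 parts) = 3036

Partitions of n into exactly k parts are in bijection with partitions of n − k into at most k parts (subtract 1 from each part). So p(40, exactly 12) = p(28, parts ≤ 12). Computing via the recurrence p(m, j) = p(m, j−1) + p(m−j, j) gives 3036.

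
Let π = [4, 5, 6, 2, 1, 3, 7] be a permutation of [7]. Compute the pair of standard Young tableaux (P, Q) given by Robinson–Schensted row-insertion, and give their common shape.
P = [1, 3, 6, 7] / [2, 5] / [4];  Q = [1, 2, 3, 7] / [4, 6] / [5];  common shape = (4, 2, 1)

Row-insert the values π_1, π_2, … into P one at a time, bumping the leftmost entry strictly greater than the inserted value down to the next row. The recording tableau Q records, in position (i, j), the step at which that cell was added to P.
  Insert 4 (step 1): P = [4];  Q = [1]
  Insert 5 (step 2): P = [4, 5];  Q = [1, 2]
  Insert 6 (step 3): P = [4, 5, 6];  Q = [1, 2, 3]
  Insert 2 (step 4): P = [2, 5, 6] / [4];  Q = [1, 2, 3] / [4]
  Insert 1 (step 5): P = [1, 5, 6] / [2] / [4];  Q = [1, 2, 3] / [4] / [5]
  Insert 3 (step 6): P = [1, 3, 6] / [2, 5] / [4];  Q = [1, 2, 3] / [4, 6] / [5]
  Insert 7 (step 7): P = [1, 3, 6, 7] / [2, 5] / [4];  Q = [1, 2, 3, 7] / [4, 6] / [5]
Final shape: (4, 2, 1).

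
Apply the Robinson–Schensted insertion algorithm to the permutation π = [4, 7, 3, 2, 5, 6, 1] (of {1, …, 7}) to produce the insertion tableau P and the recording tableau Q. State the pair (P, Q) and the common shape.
P = [1, 5, 6] / [2, 7] / [3] / [4];  Q = [1, 2, 6] / [3, 5] / [4] / [7];  common shape = (3, 2, 1, 1)

Row-insert the values π_1, π_2, … into P one at a time, bumping the leftmost entry strictly greater than the inserted value down to the next row. The recording tableau Q records, in position (i, j), the step at which that cell was added to P.
  Insert 4 (step 1): P = [4];  Q = [1]
  Insert 7 (step 2): P = [4, 7];  Q = [1, 2]
  Insert 3 (step 3): P = [3, 7] / [4];  Q = [1, 2] / [3]
  Insert 2 (step 4): P = [2, 7] / [3] / [4];  Q = [1, 2] / [3] / [4]
  Insert 5 (step 5): P = [2, 5] / [3, 7] / [4];  Q = [1, 2] / [3, 5] / [4]
  Insert 6 (step 6): P = [2, 5, 6] / [3, 7] / [4];  Q = [1, 2, 6] / [3, 5] / [4]
  Insert 1 (step 7): P = [1, 5, 6] / [2, 7] / [3] / [4];  Q = [1, 2, 6] / [3, 5] / [4] / [7]
Final shape: (3, 2, 1, 1).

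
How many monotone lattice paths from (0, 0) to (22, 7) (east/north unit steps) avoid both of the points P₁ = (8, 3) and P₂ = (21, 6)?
Number of paths = 648660

Inclusion–exclusion. Total paths: C(29, 22) = 1560780. Through P₁: C(11, 8)·C(18, 14) = 504900. Through P₂: C(27, 21)·C(2, 1) = 592020. Since P₁ is strictly southwest of P₂, a monotone path through both must visit P₁ then P₂; paths through both = C(11, 8)·C(16, 13)·C(2, 1) = 184800. Avoid both = 1560780 − 504900 − 592020 + 184800 = 648660.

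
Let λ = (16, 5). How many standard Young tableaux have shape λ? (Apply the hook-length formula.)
# SYT of shape (16, 5) = 14364

Hook-length formula: f^λ = n! / Π hook(c), product over all cells c of the Young diagram. For λ = (16, 5), n = 21 boxes. Hook lengths by row (left-to-right, top-to-bottom): [17, 16, 15, 14, 13, 11, 10, 9, 8, 7, 6, 5, 4, 3, 2, 1]; [5, 4, 3, 2, 1]. Product of hooks = 3556874280960000. So f^λ = 21! / 3556874280960000 = 51090942171709440000 / 3556874280960000 = 14364.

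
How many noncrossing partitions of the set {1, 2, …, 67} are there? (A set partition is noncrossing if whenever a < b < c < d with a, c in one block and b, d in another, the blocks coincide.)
C_67 = 22033725021956517463358552614056949950

These noncrossing partitions are counted by the Catalan number C_n = (1/(n + 1)) · C(2n, n). For n = 67: C_67 = (1/68) · C(134, 67) = 1498293301493043187508381577755872596600/68 = 22033725021956517463358552614056949950.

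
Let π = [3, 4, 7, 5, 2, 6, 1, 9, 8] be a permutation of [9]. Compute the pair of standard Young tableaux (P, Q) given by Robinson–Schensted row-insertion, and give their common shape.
P = [1, 4, 5, 6, 8] / [2, 9] / [3] / [7];  Q = [1, 2, 3, 6, 8] / [4, 9] / [5] / [7];  common shape = (5, 2, 1, 1)

Row-insert the values π_1, π_2, … into P one at a time, bumping the leftmost entry strictly greater than the inserted value down to the next row. The recording tableau Q records, in position (i, j), the step at which that cell was added to P.
  Insert 3 (step 1): P = [3];  Q = [1]
  Insert 4 (step 2): P = [3, 4];  Q = [1, 2]
  Insert 7 (step 3): P = [3, 4, 7];  Q = [1, 2, 3]
  Insert 5 (step 4): P = [3, 4, 5] / [7];  Q = [1, 2, 3] / [4]
  Insert 2 (step 5): P = [2, 4, 5] / [3] / [7];  Q = [1, 2, 3] / [4] / [5]
  Insert 6 (step 6): P = [2, 4, 5, 6] / [3] / [7];  Q = [1, 2, 3, 6] / [4] / [5]
  Insert 1 (step 7): P = [1, 4, 5, 6] / [2] / [3] / [7];  Q = [1, 2, 3, 6] / [4] / [5] / [7]
  Insert 9 (step 8): P = [1, 4, 5, 6, 9] / [2] / [3] / [7];  Q = [1, 2, 3, 6, 8] / [4] / [5] / [7]
  Insert 8 (step 9): P = [1, 4, 5, 6, 8] / [2, 9] / [3] / [7];  Q = [1, 2, 3, 6, 8] / [4, 9] / [5] / [7]
Final shape: (5, 2, 1, 1).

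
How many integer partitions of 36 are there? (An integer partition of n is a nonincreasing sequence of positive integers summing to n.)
p(36) = 17977

Compute p(n) via the recurrence p(n, m) = p(n, m−1) + p(n−m, m), where p(n, m) counts partitions of n with all parts ≤ m and p(n) = p(n, n). The base cases are p(0, m) = 1 and p(n, 0) = 0 for n > 0. Filling the table yields p(36) = 17977. (Euler's pentagonal recurrence is an alternative.)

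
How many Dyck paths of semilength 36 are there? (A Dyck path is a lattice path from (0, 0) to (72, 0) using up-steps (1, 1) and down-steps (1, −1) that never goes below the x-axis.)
C_36 = 11959798385860453492

These Dyck paths are counted by the Catalan number C_n = (1/(n + 1)) · C(2n, n). For n = 36: C_36 = (1/37) · C(72, 36) = 442512540276836779204/37 = 11959798385860453492.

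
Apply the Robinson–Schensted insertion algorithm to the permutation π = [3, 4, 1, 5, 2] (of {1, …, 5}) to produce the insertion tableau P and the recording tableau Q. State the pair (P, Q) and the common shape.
P = [1, 2, 5] / [3, 4];  Q = [1, 2, 4] / [3, 5];  common shape = (3, 2)

Row-insert the values π_1, π_2, … into P one at a time, bumping the leftmost entry strictly greater than the inserted value down to the next row. The recording tableau Q records, in position (i, j), the step at which that cell was added to P.
  Insert 3 (step 1): P = [3];  Q = [1]
  Insert 4 (step 2): P = [3, 4];  Q = [1, 2]
  Insert 1 (step 3): P = [1, 4] / [3];  Q = [1, 2] / [3]
  Insert 5 (step 4): P = [1, 4, 5] / [3];  Q = [1, 2, 4] / [3]
  Insert 2 (step 5): P = [1, 2, 5] / [3, 4];  Q = [1, 2, 4] / [3, 5]
Final shape: (3, 2).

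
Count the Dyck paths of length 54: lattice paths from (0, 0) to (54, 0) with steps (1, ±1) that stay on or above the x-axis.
C_27 = 69533550916004

These Dyck paths are counted by the Catalan number C_n = (1/(n + 1)) · C(2n, n). For n = 27: C_27 = (1/28) · C(54, 27) = 1946939425648112/28 = 69533550916004.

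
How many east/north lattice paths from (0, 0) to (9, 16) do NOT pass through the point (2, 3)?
Number of paths = 1267775

Total paths from (0, 0) to (9, 16): C(25, 9) = 2042975. Paths through (2, 3): (paths (0, 0) → (2, 3)) × (paths (2, 3) → (9, 16)) = C(5, 2) · C(20, 7) = 10 · 77520 = 775200. Avoidance count = 2042975 − 775200 = 1267775.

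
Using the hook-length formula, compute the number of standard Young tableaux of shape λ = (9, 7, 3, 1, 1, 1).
# SYT of shape (9, 7, 3, 1, 1, 1) = 665121600

Hook-length formula: f^λ = n! / Π hook(c), product over all cells c of the Young diagram. For λ = (9, 7, 3, 1, 1, 1), n = 22 boxes. Hook lengths by row (left-to-right, top-to-bottom): [14, 10, 9, 7, 6, 5, 4, 2, 1]; [11, 7, 6, 4, 3, 2, 1]; [6, 2, 1]; [3]; [2]; [1]. Product of hooks = 1689917644800. So f^λ = 22! / 1689917644800 = 1124000727777607680000 / 1689917644800 = 665121600.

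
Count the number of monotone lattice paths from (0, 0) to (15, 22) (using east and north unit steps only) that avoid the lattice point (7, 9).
Number of paths = 7036274160

Total paths from (0, 0) to (15, 22): C(37, 15) = 9364199760. Paths through (7, 9): (paths (0, 0) → (7, 9)) × (paths (7, 9) → (15, 22)) = C(16, 7) · C(21, 8) = 11440 · 203490 = 2327925600. Avoidance count = 9364199760 − 2327925600 = 7036274160.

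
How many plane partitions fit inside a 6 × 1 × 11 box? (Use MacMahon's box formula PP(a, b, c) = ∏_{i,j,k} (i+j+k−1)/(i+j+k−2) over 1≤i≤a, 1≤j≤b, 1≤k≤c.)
PP(6, 1, 11) = 12376

Evaluate the triple product over i = 1..6, j = 1..1, k = 1..11. The factors are (2/1) · (3/2) · (4/3) · (5/4) · (6/5) · (7/6) · (8/7) · (9/8) · … (66 factors total). The numerators and denominators telescope so the product is an integer; carrying out the multiplication exactly gives PP(6, 1, 11) = 12376.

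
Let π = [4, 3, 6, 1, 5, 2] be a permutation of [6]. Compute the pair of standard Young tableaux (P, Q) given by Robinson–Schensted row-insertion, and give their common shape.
P = [1, 2] / [3, 5] / [4, 6];  Q = [1, 3] / [2, 5] / [4, 6];  common shape = (2, 2, 2)

Row-insert the values π_1, π_2, … into P one at a time, bumping the leftmost entry strictly greater than the inserted value down to the next row. The recording tableau Q records, in position (i, j), the step at which that cell was added to P.
  Insert 4 (step 1): P = [4];  Q = [1]
  Insert 3 (step 2): P = [3] / [4];  Q = [1] / [2]
  Insert 6 (step 3): P = [3, 6] / [4];  Q = [1, 3] / [2]
  Insert 1 (step 4): P = [1, 6] / [3] / [4];  Q = [1, 3] / [2] / [4]
  Insert 5 (step 5): P = [1, 5] / [3, 6] / [4];  Q = [1, 3] / [2, 5] / [4]
  Insert 2 (step 6): P = [1, 2] / [3, 5] / [4, 6];  Q = [1, 3] / [2, 5] / [4, 6]
Final shape: (2, 2, 2).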